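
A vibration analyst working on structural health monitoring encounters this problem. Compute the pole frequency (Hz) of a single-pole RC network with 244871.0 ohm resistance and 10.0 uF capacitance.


Cutoff frequency of a first-order RC filter:
fc = 1 / (2 * pi * R * C)
C = 10.0 uF = 1e-05 F
fc = 1 / (2 * pi * 244871.0 * 1e-05)
   = 1 / 15.385698693544
   = 0.064995 Hz

0.064995 Hz


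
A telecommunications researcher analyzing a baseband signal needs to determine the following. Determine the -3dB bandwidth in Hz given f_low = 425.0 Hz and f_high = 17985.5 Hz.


Bandwidth is the difference of -3dB frequencies:
BW = f_high - f_low
   = 17985.5 - 425.0
   = 17560.5 Hz

17560.5 Hz


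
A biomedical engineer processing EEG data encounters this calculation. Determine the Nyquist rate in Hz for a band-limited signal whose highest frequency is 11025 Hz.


The Nyquist rate is twice the maximum frequency component.
fs_min = 2 * fmax
      = 2 * 11025
      = 22050 Hz

22050


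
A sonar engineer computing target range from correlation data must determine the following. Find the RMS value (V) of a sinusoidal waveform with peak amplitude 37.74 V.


RMS voltage for a sinusoidal waveform:
V_rms = V_peak / sqrt(2)
      = 37.74 / 1.414214
      = 26.686 V

26.686 V


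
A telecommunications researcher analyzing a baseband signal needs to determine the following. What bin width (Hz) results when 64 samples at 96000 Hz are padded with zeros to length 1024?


Frequency resolution after zero-padding:
N_padded = 64 * 16 = 1024
df = fs / N_padded
   = 96000 / 1024
   = 93.75 Hz

93.75 Hz


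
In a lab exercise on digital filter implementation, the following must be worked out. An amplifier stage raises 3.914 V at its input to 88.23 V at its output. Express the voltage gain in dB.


Voltage gain in dB:
G = 20 * log10(Vout / Vin)
  = 20 * log10(88.23 / 3.914)
  = 20 * log10(22.542156)
  = 20 * 1.352995
  = 27.06 dB

27.06 dB


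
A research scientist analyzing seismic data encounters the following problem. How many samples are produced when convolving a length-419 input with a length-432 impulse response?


Linear convolution output length:
L = N + M - 1
  = 419 + 432 - 1
  = 850 samples

850


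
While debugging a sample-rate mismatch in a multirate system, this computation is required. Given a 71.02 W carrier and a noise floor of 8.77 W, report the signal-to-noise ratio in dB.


SNR in decibels:
SNR = 10 * log10(Ps / Pn)
    = 10 * log10(71.02 / 8.77)
    = 10 * log10(8.0981)
    = 10 * 0.9084
    = 9.08 dB

9.08 dB


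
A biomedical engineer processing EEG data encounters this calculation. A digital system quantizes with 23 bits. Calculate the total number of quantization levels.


Number of quantization levels = 2^N
= 2^23
= 8388608

8388608


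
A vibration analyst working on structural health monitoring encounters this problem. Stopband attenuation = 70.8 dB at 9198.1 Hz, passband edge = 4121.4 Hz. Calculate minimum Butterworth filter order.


Butterworth filter order formula:
n = log10(10^(A/10) - 1) / (2 * log10(f_stop/f_pass))
10^(70.8/10) - 1 = 12022643.3462
f_stop/f_pass = 9198.1 / 4121.4 = 2.2318
n = 10.1534 -> ceil = 11

11


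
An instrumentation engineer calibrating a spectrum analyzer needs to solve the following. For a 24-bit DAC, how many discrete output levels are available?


Number of quantization levels = 2^N
= 2^24
= 16777216

16777216


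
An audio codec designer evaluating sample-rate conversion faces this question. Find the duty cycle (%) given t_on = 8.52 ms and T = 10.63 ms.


Duty cycle as a percentage:
DC = (t_on / T) * 100
   = (8.52 / 10.63) * 100
   = 0.801505 * 100
   = 80.15 %

80.15 %


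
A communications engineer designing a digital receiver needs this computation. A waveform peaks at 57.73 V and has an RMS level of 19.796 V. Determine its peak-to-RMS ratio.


Crest factor is the ratio of peak to RMS:
CF = V_peak / V_rms
   = 57.73 / 19.796
   = 2.9162

2.9162


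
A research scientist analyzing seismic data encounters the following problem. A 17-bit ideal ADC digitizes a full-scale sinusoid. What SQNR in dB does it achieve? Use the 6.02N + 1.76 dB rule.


Theoretical SNR for a full-scale sinusoid:
SNR = 6.02 * N + 1.76
    = 6.02 * 17 + 1.76
    = 102.34 + 1.76
    = 104.1 dB

104.1 dB


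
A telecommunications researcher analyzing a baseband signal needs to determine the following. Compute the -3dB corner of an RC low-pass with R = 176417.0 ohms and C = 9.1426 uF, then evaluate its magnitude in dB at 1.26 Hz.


Step 1 — cutoff frequency:
fc = 1 / (2*pi*R*C)
C = 9.1426 uF = 9.1426e-06 F
fc = 1 / (2*pi*176417.0*9.1426e-06)
   = 0.0986756 Hz

Step 2 — magnitude at f = 1.26 Hz:
|H(f)| = 1 / sqrt(1 + (f/fc)^2)
f/fc = 1.26 / 0.0986756 = 12.769114
|H| = 1 / sqrt(1 + 163.050272) = 0.0780749
|H|_dB = 20*log10(0.0780749) = -22.15 dB

fc = 0.0986756 Hz; |H(1.26 Hz)| = -22.15 dB


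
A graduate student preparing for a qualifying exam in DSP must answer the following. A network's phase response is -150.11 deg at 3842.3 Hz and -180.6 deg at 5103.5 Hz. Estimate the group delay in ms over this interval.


Group delay from phase difference:
tau = -d(phi)/d(omega)
d(phi) = -30.49 deg = -0.532151 rad
d(omega) = 2*pi*(5103.5 - 3842.3) = 7924.3533 rad/s
tau = -(-0.532151) / 7924.3533
    = 0.0672 ms

0.0672 ms


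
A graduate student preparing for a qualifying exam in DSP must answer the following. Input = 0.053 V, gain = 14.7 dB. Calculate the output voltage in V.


Output voltage from dB gain:
V_out = V_in * 10^(gain_dB / 20)
      = 0.053 * 10^(14.7 / 20)
      = 0.053 * 5.432503
      = 0.2879 V

0.2879 V


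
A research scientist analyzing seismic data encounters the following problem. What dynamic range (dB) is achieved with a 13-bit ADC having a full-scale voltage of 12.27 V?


Dynamic range from full-scale to LSB:
V_min = V_max / 2^bits = 12.27 / 2^13
DR = 20 * log10(V_max / V_min)
   = 20 * log10(2^13)
   = 20 * 13 * log10(2)
   = 78.27 dB

78.27 dB


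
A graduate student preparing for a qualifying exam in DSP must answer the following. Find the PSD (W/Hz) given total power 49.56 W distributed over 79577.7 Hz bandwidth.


Power spectral density:
PSD = P / BW
    = 49.56 / 79577.7
    = 0.00062279 W/Hz

0.00062279 W/Hz


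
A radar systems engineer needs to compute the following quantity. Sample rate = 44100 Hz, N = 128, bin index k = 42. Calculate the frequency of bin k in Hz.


Frequency of DFT bin k:
f_k = k * fs / N
    = 42 * 44100 / 128
    = 1852200 / 128
    = 14470.312 Hz

14470.312 Hz


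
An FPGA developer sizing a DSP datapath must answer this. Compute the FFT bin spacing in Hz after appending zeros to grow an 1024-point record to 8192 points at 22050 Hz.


Frequency resolution after zero-padding:
N_padded = 1024 * 8 = 8192
df = fs / N_padded
   = 22050 / 8192
   = 2.6917 Hz

2.6917 Hz


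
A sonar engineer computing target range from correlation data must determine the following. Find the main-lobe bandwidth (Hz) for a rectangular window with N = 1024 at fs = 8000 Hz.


Main lobe width for a rectangular window:
Width = 2 * fs / N
      = 2 * 8000 / 1024
      = 16000 / 1024
      = 15.625 Hz

15.625 Hz


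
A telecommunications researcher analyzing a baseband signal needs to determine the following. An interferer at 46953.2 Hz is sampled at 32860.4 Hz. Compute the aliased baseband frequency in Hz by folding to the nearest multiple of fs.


Compute the nearest integer multiple of fs to the signal:
n = round(46953.2 / 32860.4) = 1
f_alias = |46953.2 - 1 * 32860.4|
        = |46953.2 - 32860.4|
        = 14092.8 Hz

14092.8


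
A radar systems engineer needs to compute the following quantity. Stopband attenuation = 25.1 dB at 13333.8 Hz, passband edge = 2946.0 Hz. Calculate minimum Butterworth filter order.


Butterworth filter order formula:
n = log10(10^(A/10) - 1) / (2 * log10(f_stop/f_pass))
10^(25.1/10) - 1 = 322.5937
f_stop/f_pass = 13333.8 / 2946.0 = 4.5261
n = 1.9129 -> ceil = 2

2


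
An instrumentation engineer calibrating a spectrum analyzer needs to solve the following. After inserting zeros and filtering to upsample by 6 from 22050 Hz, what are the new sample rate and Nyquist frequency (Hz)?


Step 1 — output sample rate after interpolation by L:
fs_out = L * fs_in = 6 * 22050 = 132300 Hz

Step 2 — Nyquist frequency of the output stream:
f_Nyq = fs_out / 2 = 132300 / 2 = 66150.0 Hz

fs_out = 132300 Hz; f_Nyquist = 66150.0 Hz


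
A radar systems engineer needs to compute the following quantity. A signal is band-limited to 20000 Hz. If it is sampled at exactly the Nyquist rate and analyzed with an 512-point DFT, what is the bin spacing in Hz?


Step 1 — Nyquist sampling rate:
fs = 2 * fmax = 2 * 20000 = 40000 Hz

Step 2 — DFT bin spacing:
df = fs / N = 40000 / 512 = 78.125 Hz

78.125 Hz


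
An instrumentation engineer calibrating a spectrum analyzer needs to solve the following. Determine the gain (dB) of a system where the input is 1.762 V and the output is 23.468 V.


Voltage gain in dB:
G = 20 * log10(Vout / Vin)
  = 20 * log10(23.468 / 1.762)
  = 20 * log10(13.318956)
  = 20 * 1.12447
  = 22.49 dB

22.49 dB


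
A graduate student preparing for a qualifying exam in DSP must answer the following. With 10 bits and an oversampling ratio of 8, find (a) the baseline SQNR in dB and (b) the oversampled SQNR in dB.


Step 1 — baseline SQNR at Nyquist:
SQNR_base = 6.02*N + 1.76
          = 6.02*10 + 1.76
          = 61.96 dB

Step 2 — oversampling processing gain:
G = 10*log10(OSR) = 10*log10(8) = 9.03 dB

Step 3 — total:
SQNR_total = 61.96 + 9.03 = 70.99 dB

Base SQNR = 61.96 dB; oversampled SQNR = 70.99 dB


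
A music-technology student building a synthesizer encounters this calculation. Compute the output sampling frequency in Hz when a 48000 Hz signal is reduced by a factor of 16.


Decimation reduces the sample rate:
fs_out = fs_in / M
       = 48000 / 16
       = 3000.0 Hz

3000.0 Hz


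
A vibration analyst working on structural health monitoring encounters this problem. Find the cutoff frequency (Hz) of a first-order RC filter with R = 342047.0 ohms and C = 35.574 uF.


Cutoff frequency of a first-order RC filter:
fc = 1 / (2 * pi * R * C)
C = 35.574 uF = 3.5574e-05 F
fc = 1 / (2 * pi * 342047.0 * 3.5574e-05)
   = 1 / 76.453673015825
   = 0.01308 Hz

0.01308 Hz


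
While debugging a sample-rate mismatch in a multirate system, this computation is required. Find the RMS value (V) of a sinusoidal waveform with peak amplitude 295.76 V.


RMS voltage for a sinusoidal waveform:
V_rms = V_peak / sqrt(2)
      = 295.76 / 1.414214
      = 209.134 V

209.134 V


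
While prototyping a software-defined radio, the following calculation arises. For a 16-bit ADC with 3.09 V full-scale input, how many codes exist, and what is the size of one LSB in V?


Step 1 — number of quantization levels:
L = 2^N = 2^16 = 65536

Step 2 — LSB step size:
delta = Vfs / L
      = 3.09 / 65536
      = 4.715e-05 V

Levels = 65536; step size = 4.715e-05 V


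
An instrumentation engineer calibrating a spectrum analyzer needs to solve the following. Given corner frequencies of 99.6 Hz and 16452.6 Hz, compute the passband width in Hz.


Bandwidth is the difference of -3dB frequencies:
BW = f_high - f_low
   = 16452.6 - 99.6
   = 16353.0 Hz

16353.0 Hz


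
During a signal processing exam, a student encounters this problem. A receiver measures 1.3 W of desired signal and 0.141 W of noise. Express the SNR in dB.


SNR in decibels:
SNR = 10 * log10(Ps / Pn)
    = 10 * log10(1.3 / 0.141)
    = 10 * log10(9.2199)
    = 10 * 0.9647
    = 9.65 dB

9.65 dB


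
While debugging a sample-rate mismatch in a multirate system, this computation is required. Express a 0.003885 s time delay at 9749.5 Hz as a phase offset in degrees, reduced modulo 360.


Phase shift from frequency and time delay:
phi = 360 * f * t_delay
    = 360 * 9749.5 * 0.003885
    = 13635.65 degrees
    mod 360 = 315.65 degrees

315.65 degrees


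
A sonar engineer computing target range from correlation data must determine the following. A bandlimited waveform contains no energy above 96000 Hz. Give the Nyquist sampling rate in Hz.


The Nyquist rate is twice the maximum frequency component.
fs_min = 2 * fmax
      = 2 * 96000
      = 192000 Hz

192000


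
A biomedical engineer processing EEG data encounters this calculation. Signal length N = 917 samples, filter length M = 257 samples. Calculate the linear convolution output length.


Linear convolution output length:
L = N + M - 1
  = 917 + 257 - 1
  = 1173 samples

1173


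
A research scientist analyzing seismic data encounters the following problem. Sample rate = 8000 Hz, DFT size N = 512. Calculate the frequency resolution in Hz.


DFT frequency resolution:
df = fs / N
   = 8000 / 512
   = 15.625 Hz

15.625 Hz


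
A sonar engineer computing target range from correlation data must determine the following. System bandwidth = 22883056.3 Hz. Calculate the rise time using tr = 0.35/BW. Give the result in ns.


Rise time from bandwidth relationship:
tr = 0.35 / BW
   = 0.35 / 22883056.3
   = 1.529515968e-08 s
   = 15.2952 ns

15.2952 ns


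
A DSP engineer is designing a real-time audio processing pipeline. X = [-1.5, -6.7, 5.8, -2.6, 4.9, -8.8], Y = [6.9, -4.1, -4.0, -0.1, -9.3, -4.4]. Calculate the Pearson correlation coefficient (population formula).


Pearson correlation coefficient (population):
r = cov(X,Y) / (std(X) * std(Y))
Mean X = -1.4833, Mean Y = -2.5
Cov(X,Y) = -5.82
Std(X) = 5.412768, Std(Y) = 4.979625
r = -0.2159

-0.2159


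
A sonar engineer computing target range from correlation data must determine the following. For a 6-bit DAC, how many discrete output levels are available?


Number of quantization levels = 2^N
= 2^6
= 64

64


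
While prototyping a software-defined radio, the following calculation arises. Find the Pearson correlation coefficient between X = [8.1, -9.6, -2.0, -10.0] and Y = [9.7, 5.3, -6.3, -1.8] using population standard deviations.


Pearson correlation coefficient (population):
r = cov(X,Y) / (std(X) * std(Y))
Mean X = -3.375, Mean Y = 1.725
Cov(X,Y) = 20.394375
Std(X) = 7.351998, Std(Y) = 6.188851
r = 0.4482

0.4482


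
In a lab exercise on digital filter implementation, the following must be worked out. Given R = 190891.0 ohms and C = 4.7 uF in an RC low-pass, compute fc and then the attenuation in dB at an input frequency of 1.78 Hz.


Step 1 — cutoff frequency:
fc = 1 / (2*pi*R*C)
C = 4.7 uF = 4.7e-06 F
fc = 1 / (2*pi*190891.0*4.7e-06)
   = 0.177393 Hz

Step 2 — magnitude at f = 1.78 Hz:
|H(f)| = 1 / sqrt(1 + (f/fc)^2)
f/fc = 1.78 / 0.177393 = 10.034218
|H| = 1 / sqrt(1 + 100.685531) = 0.0991677
|H|_dB = 20*log10(0.0991677) = -20.07 dB

fc = 0.177393 Hz; |H(1.78 Hz)| = -20.07 dB


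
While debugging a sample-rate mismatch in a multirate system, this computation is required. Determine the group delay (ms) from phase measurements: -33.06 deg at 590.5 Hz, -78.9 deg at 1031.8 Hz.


Group delay from phase difference:
tau = -d(phi)/d(omega)
d(phi) = -45.84 deg = -0.800059 rad
d(omega) = 2*pi*(1031.8 - 590.5) = 2772.7697 rad/s
tau = -(-0.800059) / 2772.7697
    = 0.2885 ms

0.2885 ms


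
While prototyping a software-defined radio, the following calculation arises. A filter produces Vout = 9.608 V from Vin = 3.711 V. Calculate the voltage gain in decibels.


Voltage gain in dB:
G = 20 * log10(Vout / Vin)
  = 20 * log10(9.608 / 3.711)
  = 20 * log10(2.58906)
  = 20 * 0.413142
  = 8.26 dB

8.26 dB


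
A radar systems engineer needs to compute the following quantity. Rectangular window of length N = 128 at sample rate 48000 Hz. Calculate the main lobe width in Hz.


Main lobe width for a rectangular window:
Width = 2 * fs / N
      = 2 * 48000 / 128
      = 96000 / 128
      = 750.0 Hz

750.0 Hz


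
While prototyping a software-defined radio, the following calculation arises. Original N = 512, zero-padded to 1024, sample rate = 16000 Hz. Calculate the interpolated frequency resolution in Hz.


Frequency resolution after zero-padding:
N_padded = 512 * 2 = 1024
df = fs / N_padded
   = 16000 / 1024
   = 15.625 Hz

15.625 Hz


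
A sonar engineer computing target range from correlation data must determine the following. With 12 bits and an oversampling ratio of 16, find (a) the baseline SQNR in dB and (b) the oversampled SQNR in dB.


Step 1 — baseline SQNR at Nyquist:
SQNR_base = 6.02*N + 1.76
          = 6.02*12 + 1.76
          = 74.0 dB

Step 2 — oversampling processing gain:
G = 10*log10(OSR) = 10*log10(16) = 12.04 dB

Step 3 — total:
SQNR_total = 74.0 + 12.04 = 86.04 dB

Base SQNR = 74.0 dB; oversampled SQNR = 86.04 dB


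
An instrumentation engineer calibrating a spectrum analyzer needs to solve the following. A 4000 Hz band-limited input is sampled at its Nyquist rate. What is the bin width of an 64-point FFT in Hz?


Step 1 — Nyquist sampling rate:
fs = 2 * fmax = 2 * 4000 = 8000 Hz

Step 2 — DFT bin spacing:
df = fs / N = 8000 / 64 = 125.0 Hz

125.0 Hz


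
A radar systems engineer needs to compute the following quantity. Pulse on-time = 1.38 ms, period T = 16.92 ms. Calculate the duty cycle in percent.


Duty cycle as a percentage:
DC = (t_on / T) * 100
   = (1.38 / 16.92) * 100
   = 0.08156 * 100
   = 8.16 %

8.16 %


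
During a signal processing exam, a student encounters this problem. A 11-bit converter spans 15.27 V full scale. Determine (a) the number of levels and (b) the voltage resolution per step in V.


Step 1 — number of quantization levels:
L = 2^N = 2^11 = 2048

Step 2 — LSB step size:
delta = Vfs / L
      = 15.27 / 2048
      = 0.00745605 V

Levels = 2048; step size = 0.00745605 V


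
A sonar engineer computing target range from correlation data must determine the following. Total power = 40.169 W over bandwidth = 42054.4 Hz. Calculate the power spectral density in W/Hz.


Power spectral density:
PSD = P / BW
    = 40.169 / 42054.4
    = 0.00095517 W/Hz

0.00095517 W/Hz


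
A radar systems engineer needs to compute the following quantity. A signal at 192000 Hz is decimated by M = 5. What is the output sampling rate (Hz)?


Decimation reduces the sample rate:
fs_out = fs_in / M
       = 192000 / 5
       = 38400.0 Hz

38400.0 Hz


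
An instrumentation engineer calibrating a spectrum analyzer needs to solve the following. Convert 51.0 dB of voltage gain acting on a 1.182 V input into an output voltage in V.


Output voltage from dB gain:
V_out = V_in * 10^(gain_dB / 20)
      = 1.182 * 10^(51.0 / 20)
      = 1.182 * 354.813389
      = 419.3894 V

419.3894 V


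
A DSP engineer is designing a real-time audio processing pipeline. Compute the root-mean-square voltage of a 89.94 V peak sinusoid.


RMS voltage for a sinusoidal waveform:
V_rms = V_peak / sqrt(2)
      = 89.94 / 1.414214
      = 63.597 V

63.597 V


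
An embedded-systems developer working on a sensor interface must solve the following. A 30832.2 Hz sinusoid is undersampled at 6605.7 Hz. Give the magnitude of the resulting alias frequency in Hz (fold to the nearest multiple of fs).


Compute the nearest integer multiple of fs to the signal:
n = round(30832.2 / 6605.7) = 5
f_alias = |30832.2 - 5 * 6605.7|
        = |30832.2 - 33028.5|
        = 2196.3 Hz

2196.3


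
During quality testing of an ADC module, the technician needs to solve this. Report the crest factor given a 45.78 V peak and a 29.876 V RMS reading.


Crest factor is the ratio of peak to RMS:
CF = V_peak / V_rms
   = 45.78 / 29.876
   = 1.5323

1.5323


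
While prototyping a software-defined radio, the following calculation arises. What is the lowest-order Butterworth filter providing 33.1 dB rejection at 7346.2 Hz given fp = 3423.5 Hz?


Butterworth filter order formula:
n = log10(10^(A/10) - 1) / (2 * log10(f_stop/f_pass))
10^(33.1/10) - 1 = 2040.7379
f_stop/f_pass = 7346.2 / 3423.5 = 2.1458
n = 4.9907 -> ceil = 5

5


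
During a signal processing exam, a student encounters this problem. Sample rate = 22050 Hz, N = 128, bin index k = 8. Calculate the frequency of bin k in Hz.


Frequency of DFT bin k:
f_k = k * fs / N
    = 8 * 22050 / 128
    = 176400 / 128
    = 1378.125 Hz

1378.125 Hz


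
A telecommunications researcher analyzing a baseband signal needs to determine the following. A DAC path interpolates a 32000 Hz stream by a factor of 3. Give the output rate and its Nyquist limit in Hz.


Step 1 — output sample rate after interpolation by L:
fs_out = L * fs_in = 3 * 32000 = 96000 Hz

Step 2 — Nyquist frequency of the output stream:
f_Nyq = fs_out / 2 = 96000 / 2 = 48000.0 Hz

fs_out = 96000 Hz; f_Nyquist = 48000.0 Hz


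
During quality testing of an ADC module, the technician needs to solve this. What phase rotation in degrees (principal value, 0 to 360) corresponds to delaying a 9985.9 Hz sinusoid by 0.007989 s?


Phase shift from frequency and time delay:
phi = 360 * f * t_delay
    = 360 * 9985.9 * 0.007989
    = 28719.85 degrees
    mod 360 = 279.85 degrees

279.85 degrees


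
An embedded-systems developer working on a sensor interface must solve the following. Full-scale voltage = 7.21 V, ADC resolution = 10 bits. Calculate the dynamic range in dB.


Dynamic range from full-scale to LSB:
V_min = V_max / 2^bits = 7.21 / 2^10
DR = 20 * log10(V_max / V_min)
   = 20 * log10(2^10)
   = 20 * 10 * log10(2)
   = 60.21 dB

60.21 dB


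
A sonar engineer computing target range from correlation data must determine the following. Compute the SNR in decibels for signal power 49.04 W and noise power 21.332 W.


SNR in decibels:
SNR = 10 * log10(Ps / Pn)
    = 10 * log10(49.04 / 21.332)
    = 10 * log10(2.2989)
    = 10 * 0.3615
    = 3.62 dB

3.62 dB


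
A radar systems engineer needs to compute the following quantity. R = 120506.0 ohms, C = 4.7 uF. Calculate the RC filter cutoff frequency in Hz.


Cutoff frequency of a first-order RC filter:
fc = 1 / (2 * pi * R * C)
C = 4.7 uF = 4.7e-06 F
fc = 1 / (2 * pi * 120506.0 * 4.7e-06)
   = 1 / 3.5586591845468
   = 0.281005 Hz

0.281005 Hz


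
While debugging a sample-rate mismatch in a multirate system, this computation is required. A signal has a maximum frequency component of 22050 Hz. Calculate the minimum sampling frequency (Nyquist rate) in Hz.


The Nyquist rate is twice the maximum frequency component.
fs_min = 2 * fmax
      = 2 * 22050
      = 44100 Hz

44100


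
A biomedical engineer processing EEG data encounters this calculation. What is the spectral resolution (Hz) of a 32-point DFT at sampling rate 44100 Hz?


DFT frequency resolution:
df = fs / N
   = 44100 / 32
   = 1378.125 Hz

1378.125 Hz


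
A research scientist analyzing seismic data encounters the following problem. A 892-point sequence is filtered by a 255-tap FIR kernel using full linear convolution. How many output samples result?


Linear convolution output length:
L = N + M - 1
  = 892 + 255 - 1
  = 1146 samples

1146


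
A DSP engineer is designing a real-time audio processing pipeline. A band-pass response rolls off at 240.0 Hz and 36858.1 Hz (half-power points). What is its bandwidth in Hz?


Bandwidth is the difference of -3dB frequencies:
BW = f_high - f_low
   = 36858.1 - 240.0
   = 36618.1 Hz

36618.1 Hz


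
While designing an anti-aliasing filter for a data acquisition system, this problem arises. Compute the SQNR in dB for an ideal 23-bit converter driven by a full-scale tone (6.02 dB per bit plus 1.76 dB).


Theoretical SNR for a full-scale sinusoid:
SNR = 6.02 * N + 1.76
    = 6.02 * 23 + 1.76
    = 138.46 + 1.76
    = 140.22 dB

140.22 dB


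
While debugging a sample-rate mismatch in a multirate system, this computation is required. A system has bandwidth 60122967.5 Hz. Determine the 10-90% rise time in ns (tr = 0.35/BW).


Rise time from bandwidth relationship:
tr = 0.35 / BW
   = 0.35 / 60122967.5
   = 5.821402611e-09 s
   = 5.8214 ns

5.8214 ns


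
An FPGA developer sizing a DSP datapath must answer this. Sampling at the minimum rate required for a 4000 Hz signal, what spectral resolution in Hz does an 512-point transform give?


Step 1 — Nyquist sampling rate:
fs = 2 * fmax = 2 * 4000 = 8000 Hz

Step 2 — DFT bin spacing:
df = fs / N = 8000 / 512 = 15.625 Hz

15.625 Hz


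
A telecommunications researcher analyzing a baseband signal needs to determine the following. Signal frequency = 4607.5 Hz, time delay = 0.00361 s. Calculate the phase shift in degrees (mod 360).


Phase shift from frequency and time delay:
phi = 360 * f * t_delay
    = 360 * 4607.5 * 0.00361
    = 5987.91 degrees
    mod 360 = 227.91 degrees

227.91 degrees


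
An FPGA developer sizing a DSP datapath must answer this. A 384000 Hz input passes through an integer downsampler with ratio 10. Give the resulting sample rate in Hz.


Decimation reduces the sample rate:
fs_out = fs_in / M
       = 384000 / 10
       = 38400.0 Hz

38400.0 Hz


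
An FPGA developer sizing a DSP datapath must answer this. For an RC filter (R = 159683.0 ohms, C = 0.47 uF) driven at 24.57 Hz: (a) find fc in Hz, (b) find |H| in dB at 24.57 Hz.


Step 1 — cutoff frequency:
fc = 1 / (2*pi*R*C)
C = 0.47 uF = 4.7e-07 F
fc = 1 / (2*pi*159683.0*4.7e-07)
   = 2.12062 Hz

Step 2 — magnitude at f = 24.57 Hz:
|H(f)| = 1 / sqrt(1 + (f/fc)^2)
f/fc = 24.57 / 2.12062 = 11.586234
|H| = 1 / sqrt(1 + 134.240818) = 0.0859896
|H|_dB = 20*log10(0.0859896) = -21.31 dB

fc = 2.12062 Hz; |H(24.57 Hz)| = -21.31 dB


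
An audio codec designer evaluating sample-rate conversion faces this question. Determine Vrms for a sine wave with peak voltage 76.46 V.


RMS voltage for a sinusoidal waveform:
V_rms = V_peak / sqrt(2)
      = 76.46 / 1.414214
      = 54.065 V

54.065 V


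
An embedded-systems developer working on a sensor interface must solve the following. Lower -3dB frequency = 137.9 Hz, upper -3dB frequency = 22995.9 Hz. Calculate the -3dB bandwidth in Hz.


Bandwidth is the difference of -3dB frequencies:
BW = f_high - f_low
   = 22995.9 - 137.9
   = 22858.0 Hz

22858.0 Hz


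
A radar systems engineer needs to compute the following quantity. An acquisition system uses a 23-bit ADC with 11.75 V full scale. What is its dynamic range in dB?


Dynamic range from full-scale to LSB:
V_min = V_max / 2^bits = 11.75 / 2^23
DR = 20 * log10(V_max / V_min)
   = 20 * log10(2^23)
   = 20 * 23 * log10(2)
   = 138.47 dB

138.47 dB


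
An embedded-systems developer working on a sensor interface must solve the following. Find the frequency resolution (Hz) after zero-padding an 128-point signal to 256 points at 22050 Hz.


Frequency resolution after zero-padding:
N_padded = 128 * 2 = 256
df = fs / N_padded
   = 22050 / 256
   = 86.1328 Hz

86.1328 Hz


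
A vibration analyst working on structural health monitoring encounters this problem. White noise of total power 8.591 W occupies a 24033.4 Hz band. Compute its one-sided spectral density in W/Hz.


Power spectral density:
PSD = P / BW
    = 8.591 / 24033.4
    = 0.00035746 W/Hz

0.00035746 W/Hz


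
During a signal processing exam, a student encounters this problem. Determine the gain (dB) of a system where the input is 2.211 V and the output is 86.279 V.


Voltage gain in dB:
G = 20 * log10(Vout / Vin)
  = 20 * log10(86.279 / 2.211)
  = 20 * log10(39.022614)
  = 20 * 1.591316
  = 31.83 dB

31.83 dB


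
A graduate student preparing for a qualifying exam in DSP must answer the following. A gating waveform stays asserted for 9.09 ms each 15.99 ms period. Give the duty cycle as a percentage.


Duty cycle as a percentage:
DC = (t_on / T) * 100
   = (9.09 / 15.99) * 100
   = 0.56848 * 100
   = 56.85 %

56.85 %


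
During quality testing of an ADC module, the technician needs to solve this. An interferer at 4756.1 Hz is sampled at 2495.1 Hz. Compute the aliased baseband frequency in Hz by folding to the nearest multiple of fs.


Compute the nearest integer multiple of fs to the signal:
n = round(4756.1 / 2495.1) = 2
f_alias = |4756.1 - 2 * 2495.1|
        = |4756.1 - 4990.2|
        = 234.1 Hz

234.1


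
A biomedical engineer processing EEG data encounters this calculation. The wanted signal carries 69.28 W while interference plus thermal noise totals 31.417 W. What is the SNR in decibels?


SNR in decibels:
SNR = 10 * log10(Ps / Pn)
    = 10 * log10(69.28 / 31.417)
    = 10 * log10(2.2052)
    = 10 * 0.3434
    = 3.43 dB

3.43 dB


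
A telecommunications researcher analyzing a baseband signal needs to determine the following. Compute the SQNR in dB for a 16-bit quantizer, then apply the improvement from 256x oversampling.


Step 1 — baseline SQNR at Nyquist:
SQNR_base = 6.02*N + 1.76
          = 6.02*16 + 1.76
          = 98.08 dB

Step 2 — oversampling processing gain:
G = 10*log10(OSR) = 10*log10(256) = 24.08 dB

Step 3 — total:
SQNR_total = 98.08 + 24.08 = 122.16 dB

Base SQNR = 98.08 dB; oversampled SQNR = 122.16 dB


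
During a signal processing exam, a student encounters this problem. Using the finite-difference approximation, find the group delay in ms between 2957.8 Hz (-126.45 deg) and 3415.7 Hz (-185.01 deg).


Group delay from phase difference:
tau = -d(phi)/d(omega)
d(phi) = -58.56 deg = -1.022065 rad
d(omega) = 2*pi*(3415.7 - 2957.8) = 2877.0706 rad/s
tau = -(-1.022065) / 2877.0706
    = 0.3552 ms

0.3552 ms


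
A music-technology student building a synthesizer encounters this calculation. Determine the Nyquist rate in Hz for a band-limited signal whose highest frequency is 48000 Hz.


The Nyquist rate is twice the maximum frequency component.
fs_min = 2 * fmax
      = 2 * 48000
      = 96000 Hz

96000


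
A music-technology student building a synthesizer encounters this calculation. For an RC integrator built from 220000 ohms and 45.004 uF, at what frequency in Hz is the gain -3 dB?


Cutoff frequency of a first-order RC filter:
fc = 1 / (2 * pi * R * C)
C = 45.004 uF = 4.5004e-05 F
fc = 1 / (2 * pi * 220000 * 4.5004e-05)
   = 1 / 62.209063744148
   = 0.016075 Hz

0.016075 Hz


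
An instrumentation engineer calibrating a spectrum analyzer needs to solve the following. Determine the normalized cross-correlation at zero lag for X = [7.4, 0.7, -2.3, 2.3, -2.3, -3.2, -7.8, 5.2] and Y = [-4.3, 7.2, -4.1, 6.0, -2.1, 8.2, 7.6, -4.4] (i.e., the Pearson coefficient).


Pearson correlation coefficient (population):
r = cov(X,Y) / (std(X) * std(Y))
Mean X = 0.0, Mean Y = 1.7625
Cov(X,Y) = -13.39
Std(X) = 4.599456, Std(Y) = 5.557188
r = -0.5239

-0.5239


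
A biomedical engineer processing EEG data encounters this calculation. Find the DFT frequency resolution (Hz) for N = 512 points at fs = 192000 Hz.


DFT frequency resolution:
df = fs / N
   = 192000 / 512
   = 375.0 Hz

375.0 Hz


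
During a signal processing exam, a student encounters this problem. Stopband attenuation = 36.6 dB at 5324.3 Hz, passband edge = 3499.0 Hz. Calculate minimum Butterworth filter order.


Butterworth filter order formula:
n = log10(10^(A/10) - 1) / (2 * log10(f_stop/f_pass))
10^(36.6/10) - 1 = 4569.8819
f_stop/f_pass = 5324.3 / 3499.0 = 1.5217
n = 10.0371 -> ceil = 11

11


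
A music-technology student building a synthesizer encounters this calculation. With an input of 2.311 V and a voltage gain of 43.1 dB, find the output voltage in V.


Output voltage from dB gain:
V_out = V_in * 10^(gain_dB / 20)
      = 2.311 * 10^(43.1 / 20)
      = 2.311 * 142.889396
      = 330.2174 V

330.2174 V


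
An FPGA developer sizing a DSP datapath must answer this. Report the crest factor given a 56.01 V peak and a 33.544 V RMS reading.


Crest factor is the ratio of peak to RMS:
CF = V_peak / V_rms
   = 56.01 / 33.544
   = 1.6697

1.6697


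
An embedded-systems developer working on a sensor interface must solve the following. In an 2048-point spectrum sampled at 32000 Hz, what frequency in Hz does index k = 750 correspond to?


Frequency of DFT bin k:
f_k = k * fs / N
    = 750 * 32000 / 2048
    = 24000000 / 2048
    = 11718.75 Hz

11718.75 Hz


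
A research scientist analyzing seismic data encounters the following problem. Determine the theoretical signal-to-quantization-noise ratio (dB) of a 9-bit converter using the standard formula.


Theoretical SNR for a full-scale sinusoid:
SNR = 6.02 * N + 1.76
    = 6.02 * 9 + 1.76
    = 54.18 + 1.76
    = 55.94 dB

55.94 dB


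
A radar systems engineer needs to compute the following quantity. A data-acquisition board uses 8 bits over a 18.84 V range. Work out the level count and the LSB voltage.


Step 1 — number of quantization levels:
L = 2^N = 2^8 = 256

Step 2 — LSB step size:
delta = Vfs / L
      = 18.84 / 256
      = 0.07359375 V

Levels = 256; step size = 0.07359375 V


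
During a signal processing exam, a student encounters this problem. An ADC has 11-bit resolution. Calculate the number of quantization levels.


Number of quantization levels = 2^N
= 2^11
= 2048

2048


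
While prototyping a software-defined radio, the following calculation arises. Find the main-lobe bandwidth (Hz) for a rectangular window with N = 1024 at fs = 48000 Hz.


Main lobe width for a rectangular window:
Width = 2 * fs / N
      = 2 * 48000 / 1024
      = 96000 / 1024
      = 93.75 Hz

93.75 Hz


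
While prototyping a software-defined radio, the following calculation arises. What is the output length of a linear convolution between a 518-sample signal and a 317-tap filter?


Linear convolution output length:
L = N + M - 1
  = 518 + 317 - 1
  = 834 samples

834


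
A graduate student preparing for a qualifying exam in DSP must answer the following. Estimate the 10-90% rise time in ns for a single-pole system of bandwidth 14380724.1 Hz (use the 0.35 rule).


Rise time from bandwidth relationship:
tr = 0.35 / BW
   = 0.35 / 14380724.1
   = 2.433813468e-08 s
   = 24.3381 ns

24.3381 ns


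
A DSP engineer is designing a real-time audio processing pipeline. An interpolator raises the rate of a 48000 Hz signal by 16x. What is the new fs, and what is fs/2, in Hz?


Step 1 — output sample rate after interpolation by L:
fs_out = L * fs_in = 16 * 48000 = 768000 Hz

Step 2 — Nyquist frequency of the output stream:
f_Nyq = fs_out / 2 = 768000 / 2 = 384000.0 Hz

fs_out = 768000 Hz; f_Nyquist = 384000.0 Hz


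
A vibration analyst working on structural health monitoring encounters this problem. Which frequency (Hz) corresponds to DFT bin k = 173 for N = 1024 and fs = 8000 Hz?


Frequency of DFT bin k:
f_k = k * fs / N
    = 173 * 8000 / 1024
    = 1384000 / 1024
    = 1351.562 Hz

1351.562 Hz


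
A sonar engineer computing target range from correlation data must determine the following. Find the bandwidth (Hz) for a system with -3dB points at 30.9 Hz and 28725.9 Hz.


Bandwidth is the difference of -3dB frequencies:
BW = f_high - f_low
   = 28725.9 - 30.9
   = 28695.0 Hz

28695.0 Hz


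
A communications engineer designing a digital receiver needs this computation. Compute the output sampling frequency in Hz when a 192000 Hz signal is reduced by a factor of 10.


Decimation reduces the sample rate:
fs_out = fs_in / M
       = 192000 / 10
       = 19200.0 Hz

19200.0 Hz


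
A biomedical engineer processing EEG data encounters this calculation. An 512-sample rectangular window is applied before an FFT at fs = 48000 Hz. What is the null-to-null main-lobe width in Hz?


Main lobe width for a rectangular window:
Width = 2 * fs / N
      = 2 * 48000 / 512
      = 96000 / 512
      = 187.5 Hz

187.5 Hz


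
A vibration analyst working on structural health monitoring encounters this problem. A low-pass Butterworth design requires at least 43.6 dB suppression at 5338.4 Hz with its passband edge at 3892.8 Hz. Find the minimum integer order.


Butterworth filter order formula:
n = log10(10^(A/10) - 1) / (2 * log10(f_stop/f_pass))
10^(43.6/10) - 1 = 22907.6765
f_stop/f_pass = 5338.4 / 3892.8 = 1.3714
n = 15.895 -> ceil = 16

16


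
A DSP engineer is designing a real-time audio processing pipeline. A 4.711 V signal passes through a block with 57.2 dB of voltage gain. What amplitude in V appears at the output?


Output voltage from dB gain:
V_out = V_in * 10^(gain_dB / 20)
      = 4.711 * 10^(57.2 / 20)
      = 4.711 * 724.43596
      = 3412.8178 V

3412.8178 V


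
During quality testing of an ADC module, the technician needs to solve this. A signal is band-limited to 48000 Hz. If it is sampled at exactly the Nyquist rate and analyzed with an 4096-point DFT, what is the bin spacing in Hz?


Step 1 — Nyquist sampling rate:
fs = 2 * fmax = 2 * 48000 = 96000 Hz

Step 2 — DFT bin spacing:
df = fs / N = 96000 / 4096 = 23.4375 Hz

23.4375 Hz


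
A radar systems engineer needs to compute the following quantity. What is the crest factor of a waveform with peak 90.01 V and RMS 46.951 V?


Crest factor is the ratio of peak to RMS:
CF = V_peak / V_rms
   = 90.01 / 46.951
   = 1.9171

1.9171


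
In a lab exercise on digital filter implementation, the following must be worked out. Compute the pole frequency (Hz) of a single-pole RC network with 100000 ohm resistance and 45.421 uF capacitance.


Cutoff frequency of a first-order RC filter:
fc = 1 / (2 * pi * R * C)
C = 45.421 uF = 4.5421e-05 F
fc = 1 / (2 * pi * 100000 * 4.5421e-05)
   = 1 / 28.53885598374
   = 0.03504 Hz

0.03504 Hz


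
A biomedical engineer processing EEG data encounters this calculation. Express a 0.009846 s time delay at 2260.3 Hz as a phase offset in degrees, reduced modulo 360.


Phase shift from frequency and time delay:
phi = 360 * f * t_delay
    = 360 * 2260.3 * 0.009846
    = 8011.77 degrees
    mod 360 = 91.77 degrees

91.77 degrees


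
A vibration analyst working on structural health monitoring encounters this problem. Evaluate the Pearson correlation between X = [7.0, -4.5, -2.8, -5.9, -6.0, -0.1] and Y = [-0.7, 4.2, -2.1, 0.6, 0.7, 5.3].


Pearson correlation coefficient (population):
r = cov(X,Y) / (std(X) * std(Y))
Mean X = -2.05, Mean Y = 1.3333
Cov(X,Y) = -1.631667
Std(X) = 4.522075, Std(Y) = 2.608107
r = -0.1383

-0.1383


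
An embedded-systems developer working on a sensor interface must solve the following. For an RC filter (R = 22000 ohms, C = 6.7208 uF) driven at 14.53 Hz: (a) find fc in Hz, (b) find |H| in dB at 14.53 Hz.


Step 1 — cutoff frequency:
fc = 1 / (2*pi*R*C)
C = 6.7208 uF = 6.7208e-06 F
fc = 1 / (2*pi*22000*6.7208e-06)
   = 1.07641 Hz

Step 2 — magnitude at f = 14.53 Hz:
|H(f)| = 1 / sqrt(1 + (f/fc)^2)
f/fc = 14.53 / 1.07641 = 13.498574
|H| = 1 / sqrt(1 + 182.2115) = 0.0738794
|H|_dB = 20*log10(0.0738794) = -22.63 dB

fc = 1.07641 Hz; |H(14.53 Hz)| = -22.63 dB


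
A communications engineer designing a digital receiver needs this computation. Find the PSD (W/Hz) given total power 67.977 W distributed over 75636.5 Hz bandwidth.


Power spectral density:
PSD = P / BW
    = 67.977 / 75636.5
    = 0.00089873 W/Hz

0.00089873 W/Hz


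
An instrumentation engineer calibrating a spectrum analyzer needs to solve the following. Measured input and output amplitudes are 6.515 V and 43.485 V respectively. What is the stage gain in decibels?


Voltage gain in dB:
G = 20 * log10(Vout / Vin)
  = 20 * log10(43.485 / 6.515)
  = 20 * log10(6.674597)
  = 20 * 0.824425
  = 16.49 dB

16.49 dB


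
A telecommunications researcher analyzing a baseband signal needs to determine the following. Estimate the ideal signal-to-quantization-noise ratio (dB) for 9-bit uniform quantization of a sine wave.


Theoretical SNR for a full-scale sinusoid:
SNR = 6.02 * N + 1.76
    = 6.02 * 9 + 1.76
    = 54.18 + 1.76
    = 55.94 dB

55.94 dB


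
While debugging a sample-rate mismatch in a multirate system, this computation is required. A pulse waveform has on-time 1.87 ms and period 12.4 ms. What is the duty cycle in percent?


Duty cycle as a percentage:
DC = (t_on / T) * 100
   = (1.87 / 12.4) * 100
   = 0.150806 * 100
   = 15.08 %

15.08 %
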